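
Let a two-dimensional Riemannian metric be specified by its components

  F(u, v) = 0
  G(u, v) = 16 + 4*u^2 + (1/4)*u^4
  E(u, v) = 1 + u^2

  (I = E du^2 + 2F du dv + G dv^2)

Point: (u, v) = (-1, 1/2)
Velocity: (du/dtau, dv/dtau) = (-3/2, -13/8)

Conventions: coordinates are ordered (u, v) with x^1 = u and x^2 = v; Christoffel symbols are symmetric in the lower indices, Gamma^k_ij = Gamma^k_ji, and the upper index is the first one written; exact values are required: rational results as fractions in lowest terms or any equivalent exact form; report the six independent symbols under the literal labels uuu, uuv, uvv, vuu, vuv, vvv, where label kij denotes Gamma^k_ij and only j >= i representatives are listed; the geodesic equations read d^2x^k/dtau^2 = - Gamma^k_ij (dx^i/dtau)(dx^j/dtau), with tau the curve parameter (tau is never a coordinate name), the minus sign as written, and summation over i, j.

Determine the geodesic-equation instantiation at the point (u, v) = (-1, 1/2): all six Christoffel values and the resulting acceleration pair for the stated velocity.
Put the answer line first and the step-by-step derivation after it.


Answer: Gamma_uuu = -1/2, Gamma_uuv = 0, Gamma_uvv = 9/4, Gamma_vuu = 0, Gamma_vuv = -2/9, Gamma_vvv = 0; accelerations (d^2u/dtau^2, d^2v/dtau^2) = (-1233/256, 13/12)

E = 2, F = 0, G = 81/4 at the point
E_u = -2, E_v = 0, F_u = 0, F_v = 0, G_u = -9, G_v = 0
EG - F^2 = 81/2;  g^inv = (2/81) * [[81/4, 0], [0, 2]]
first-kind symbols [ij,l] = (1/2)(d_i g_jl + d_j g_il - d_l g_ij): [uu,u] = E_u/2 = -1, [uu,v] = F_u - E_v/2 = 0, [uv,u] = E_v/2 = 0, [uv,v] = G_u/2 = -9/2, [vv,u] = F_v - G_u/2 = 9/2, [vv,v] = G_v/2 = 0
Gamma^u_ij = (G*[ij,u] - F*[ij,v])/(EG - F^2), Gamma^v_ij = (E*[ij,v] - F*[ij,u])/(EG - F^2)
Gamma_uuu = -1/2, Gamma_uuv = 0, Gamma_uvv = 9/4, Gamma_vuu = 0, Gamma_vuv = -2/9, Gamma_vvv = 0
d^2u/dtau^2 = -(Gamma_uuu*(-3/2)^2 + 2*Gamma_uuv*(-3/2)*(-13/8) + Gamma_uvv*(-13/8)^2) = -1233/256
d^2v/dtau^2 = -(Gamma_vuu*(-3/2)^2 + 2*Gamma_vuv*(-3/2)*(-13/8) + Gamma_vvv*(-13/8)^2) = 13/12


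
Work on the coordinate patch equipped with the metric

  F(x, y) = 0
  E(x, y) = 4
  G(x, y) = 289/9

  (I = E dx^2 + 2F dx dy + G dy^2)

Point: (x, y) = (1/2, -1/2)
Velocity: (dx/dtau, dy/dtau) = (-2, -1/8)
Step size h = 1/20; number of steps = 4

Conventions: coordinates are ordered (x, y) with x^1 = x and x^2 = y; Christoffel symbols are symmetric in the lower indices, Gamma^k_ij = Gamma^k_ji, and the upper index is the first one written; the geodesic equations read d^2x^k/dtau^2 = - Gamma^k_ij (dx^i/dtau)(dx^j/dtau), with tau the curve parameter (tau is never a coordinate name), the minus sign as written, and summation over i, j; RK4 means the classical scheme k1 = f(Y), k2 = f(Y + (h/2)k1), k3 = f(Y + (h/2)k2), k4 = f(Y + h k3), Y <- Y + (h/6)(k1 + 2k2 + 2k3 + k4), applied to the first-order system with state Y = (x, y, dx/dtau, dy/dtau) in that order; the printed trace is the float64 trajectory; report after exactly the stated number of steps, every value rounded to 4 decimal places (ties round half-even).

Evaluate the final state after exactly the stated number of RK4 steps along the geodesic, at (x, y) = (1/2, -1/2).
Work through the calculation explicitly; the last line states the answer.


f(Y) = (dx/dtau, dy/dtau, -Gamma^x_ij Y'^i Y'^j, -Gamma^y_ij Y'^i Y'^j) with the Gammas evaluated at the stage position; h = 0.050000; intermediate values shown to 6 dp
step 0: x = 0.5000, y = -0.5000, dx/dtau = -2.0000, dy/dtau = -0.1250
step 1:
  k1: at (x, y) = (0.500000, -0.500000), (dx/dtau, dy/dtau) = (-2.000000, -0.125000); Gamma_xxx = 0.000000, Gamma_xxy = 0.000000, Gamma_xyy = 0.000000, Gamma_yxx = 0.000000, Gamma_yxy = 0.000000, Gamma_yyy = 0.000000; k1 = (-2.000000, -0.125000, 0.000000, 0.000000)
  k2: at (x, y) = (0.450000, -0.503125), (dx/dtau, dy/dtau) = (-2.000000, -0.125000); Gamma_xxx = 0.000000, Gamma_xxy = 0.000000, Gamma_xyy = 0.000000, Gamma_yxx = 0.000000, Gamma_yxy = 0.000000, Gamma_yyy = 0.000000; k2 = (-2.000000, -0.125000, 0.000000, 0.000000)
  k3: at (x, y) = (0.450000, -0.503125), (dx/dtau, dy/dtau) = (-2.000000, -0.125000); Gamma_xxx = 0.000000, Gamma_xxy = 0.000000, Gamma_xyy = 0.000000, Gamma_yxx = 0.000000, Gamma_yxy = 0.000000, Gamma_yyy = 0.000000; k3 = (-2.000000, -0.125000, 0.000000, 0.000000)
  k4: at (x, y) = (0.400000, -0.506250), (dx/dtau, dy/dtau) = (-2.000000, -0.125000); Gamma_xxx = 0.000000, Gamma_xxy = 0.000000, Gamma_xyy = 0.000000, Gamma_yxx = 0.000000, Gamma_yxy = 0.000000, Gamma_yyy = 0.000000; k4 = (-2.000000, -0.125000, 0.000000, 0.000000)
  Y <- Y + (h/6)(k1 + 2k2 + 2k3 + k4): x = 0.4000, y = -0.5062, dx/dtau = -2.0000, dy/dtau = -0.1250
step 2:
  k1: at (x, y) = (0.400000, -0.506250), (dx/dtau, dy/dtau) = (-2.000000, -0.125000); Gamma_xxx = 0.000000, Gamma_xxy = 0.000000, Gamma_xyy = 0.000000, Gamma_yxx = 0.000000, Gamma_yxy = 0.000000, Gamma_yyy = 0.000000; k1 = (-2.000000, -0.125000, 0.000000, 0.000000)
  k2: at (x, y) = (0.350000, -0.509375), (dx/dtau, dy/dtau) = (-2.000000, -0.125000); Gamma_xxx = 0.000000, Gamma_xxy = 0.000000, Gamma_xyy = 0.000000, Gamma_yxx = 0.000000, Gamma_yxy = 0.000000, Gamma_yyy = 0.000000; k2 = (-2.000000, -0.125000, 0.000000, 0.000000)
  k3: at (x, y) = (0.350000, -0.509375), (dx/dtau, dy/dtau) = (-2.000000, -0.125000); Gamma_xxx = 0.000000, Gamma_xxy = 0.000000, Gamma_xyy = 0.000000, Gamma_yxx = 0.000000, Gamma_yxy = 0.000000, Gamma_yyy = 0.000000; k3 = (-2.000000, -0.125000, 0.000000, 0.000000)
  k4: at (x, y) = (0.300000, -0.512500), (dx/dtau, dy/dtau) = (-2.000000, -0.125000); Gamma_xxx = 0.000000, Gamma_xxy = 0.000000, Gamma_xyy = 0.000000, Gamma_yxx = 0.000000, Gamma_yxy = 0.000000, Gamma_yyy = 0.000000; k4 = (-2.000000, -0.125000, 0.000000, 0.000000)
  Y <- Y + (h/6)(k1 + 2k2 + 2k3 + k4): x = 0.3000, y = -0.5125, dx/dtau = -2.0000, dy/dtau = -0.1250
step 3:
  k1: at (x, y) = (0.300000, -0.512500), (dx/dtau, dy/dtau) = (-2.000000, -0.125000); Gamma_xxx = 0.000000, Gamma_xxy = 0.000000, Gamma_xyy = 0.000000, Gamma_yxx = 0.000000, Gamma_yxy = 0.000000, Gamma_yyy = 0.000000; k1 = (-2.000000, -0.125000, 0.000000, 0.000000)
  k2: at (x, y) = (0.250000, -0.515625), (dx/dtau, dy/dtau) = (-2.000000, -0.125000); Gamma_xxx = 0.000000, Gamma_xxy = 0.000000, Gamma_xyy = 0.000000, Gamma_yxx = 0.000000, Gamma_yxy = 0.000000, Gamma_yyy = 0.000000; k2 = (-2.000000, -0.125000, 0.000000, 0.000000)
  k3: at (x, y) = (0.250000, -0.515625), (dx/dtau, dy/dtau) = (-2.000000, -0.125000); Gamma_xxx = 0.000000, Gamma_xxy = 0.000000, Gamma_xyy = 0.000000, Gamma_yxx = 0.000000, Gamma_yxy = 0.000000, Gamma_yyy = 0.000000; k3 = (-2.000000, -0.125000, 0.000000, 0.000000)
  k4: at (x, y) = (0.200000, -0.518750), (dx/dtau, dy/dtau) = (-2.000000, -0.125000); Gamma_xxx = 0.000000, Gamma_xxy = 0.000000, Gamma_xyy = 0.000000, Gamma_yxx = 0.000000, Gamma_yxy = 0.000000, Gamma_yyy = 0.000000; k4 = (-2.000000, -0.125000, 0.000000, 0.000000)
  Y <- Y + (h/6)(k1 + 2k2 + 2k3 + k4): x = 0.2000, y = -0.5187, dx/dtau = -2.0000, dy/dtau = -0.1250
step 4:
  k1: at (x, y) = (0.200000, -0.518750), (dx/dtau, dy/dtau) = (-2.000000, -0.125000); Gamma_xxx = 0.000000, Gamma_xxy = 0.000000, Gamma_xyy = 0.000000, Gamma_yxx = 0.000000, Gamma_yxy = 0.000000, Gamma_yyy = 0.000000; k1 = (-2.000000, -0.125000, 0.000000, 0.000000)
  k2: at (x, y) = (0.150000, -0.521875), (dx/dtau, dy/dtau) = (-2.000000, -0.125000); Gamma_xxx = 0.000000, Gamma_xxy = 0.000000, Gamma_xyy = 0.000000, Gamma_yxx = 0.000000, Gamma_yxy = 0.000000, Gamma_yyy = 0.000000; k2 = (-2.000000, -0.125000, 0.000000, 0.000000)
  k3: at (x, y) = (0.150000, -0.521875), (dx/dtau, dy/dtau) = (-2.000000, -0.125000); Gamma_xxx = 0.000000, Gamma_xxy = 0.000000, Gamma_xyy = 0.000000, Gamma_yxx = 0.000000, Gamma_yxy = 0.000000, Gamma_yyy = 0.000000; k3 = (-2.000000, -0.125000, 0.000000, 0.000000)
  k4: at (x, y) = (0.100000, -0.525000), (dx/dtau, dy/dtau) = (-2.000000, -0.125000); Gamma_xxx = 0.000000, Gamma_xxy = 0.000000, Gamma_xyy = 0.000000, Gamma_yxx = 0.000000, Gamma_yxy = 0.000000, Gamma_yyy = 0.000000; k4 = (-2.000000, -0.125000, 0.000000, 0.000000)
  Y <- Y + (h/6)(k1 + 2k2 + 2k3 + k4): x = 0.1000, y = -0.5250, dx/dtau = -2.0000, dy/dtau = -0.1250

Answer: x = 0.1000, y = -0.5250, dx/dtau = -2.0000, dy/dtau = -0.1250


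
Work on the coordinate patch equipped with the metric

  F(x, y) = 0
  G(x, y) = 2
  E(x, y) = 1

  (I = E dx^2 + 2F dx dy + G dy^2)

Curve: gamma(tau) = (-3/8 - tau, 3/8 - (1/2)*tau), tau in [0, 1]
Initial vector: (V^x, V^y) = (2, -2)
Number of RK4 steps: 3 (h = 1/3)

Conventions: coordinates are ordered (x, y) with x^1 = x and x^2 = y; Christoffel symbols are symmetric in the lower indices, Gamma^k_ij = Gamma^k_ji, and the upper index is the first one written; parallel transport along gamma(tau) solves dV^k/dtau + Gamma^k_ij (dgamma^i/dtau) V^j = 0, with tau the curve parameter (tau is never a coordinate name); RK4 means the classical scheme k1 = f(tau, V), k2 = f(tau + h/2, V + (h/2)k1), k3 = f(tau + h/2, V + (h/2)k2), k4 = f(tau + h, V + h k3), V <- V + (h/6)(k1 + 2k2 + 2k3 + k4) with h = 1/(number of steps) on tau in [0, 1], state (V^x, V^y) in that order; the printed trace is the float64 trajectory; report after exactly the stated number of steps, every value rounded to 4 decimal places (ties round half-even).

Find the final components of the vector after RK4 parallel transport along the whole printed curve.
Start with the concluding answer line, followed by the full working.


Answer: V^x = 2.0000, V^y = -2.0000

gamma'(tau) = (-1, -1/2); f(tau, V)^k = -Gamma^k_ij(gamma(tau)) gamma'^i(tau) V^j; h = 1/3; intermediate values shown to 6 dp
curve data and Christoffel symbols at the stage parameters:
  tau = 0.000000: gamma = (-0.375000, 0.375000), gamma' = (-1.000000, -0.500000); Gamma_xxx = 0.000000, Gamma_xxy = 0.000000, Gamma_xyy = 0.000000, Gamma_yxx = 0.000000, Gamma_yxy = 0.000000, Gamma_yyy = 0.000000
  tau = 0.166667: gamma = (-0.541667, 0.291667), gamma' = (-1.000000, -0.500000); Gamma_xxx = 0.000000, Gamma_xxy = 0.000000, Gamma_xyy = 0.000000, Gamma_yxx = 0.000000, Gamma_yxy = 0.000000, Gamma_yyy = 0.000000
  tau = 0.333333: gamma = (-0.708333, 0.208333), gamma' = (-1.000000, -0.500000); Gamma_xxx = 0.000000, Gamma_xxy = 0.000000, Gamma_xyy = 0.000000, Gamma_yxx = 0.000000, Gamma_yxy = 0.000000, Gamma_yyy = 0.000000
  tau = 0.500000: gamma = (-0.875000, 0.125000), gamma' = (-1.000000, -0.500000); Gamma_xxx = 0.000000, Gamma_xxy = 0.000000, Gamma_xyy = 0.000000, Gamma_yxx = 0.000000, Gamma_yxy = 0.000000, Gamma_yyy = 0.000000
  tau = 0.666667: gamma = (-1.041667, 0.041667), gamma' = (-1.000000, -0.500000); Gamma_xxx = 0.000000, Gamma_xxy = 0.000000, Gamma_xyy = 0.000000, Gamma_yxx = 0.000000, Gamma_yxy = 0.000000, Gamma_yyy = 0.000000
  tau = 0.833333: gamma = (-1.208333, -0.041667), gamma' = (-1.000000, -0.500000); Gamma_xxx = 0.000000, Gamma_xxy = 0.000000, Gamma_xyy = 0.000000, Gamma_yxx = 0.000000, Gamma_yxy = 0.000000, Gamma_yyy = 0.000000
  tau = 1.000000: gamma = (-1.375000, -0.125000), gamma' = (-1.000000, -0.500000); Gamma_xxx = 0.000000, Gamma_xxy = 0.000000, Gamma_xyy = 0.000000, Gamma_yxx = 0.000000, Gamma_yxy = 0.000000, Gamma_yyy = 0.000000
step 0: V^x = 2.0000, V^y = -2.0000
step 1: k1 = (0.000000, 0.000000), k2 = (0.000000, 0.000000), k3 = (0.000000, 0.000000), k4 = (0.000000, 0.000000); V <- V + (h/6)(k1 + 2k2 + 2k3 + k4): V^x = 2.0000, V^y = -2.0000
step 2: k1 = (0.000000, 0.000000), k2 = (0.000000, 0.000000), k3 = (0.000000, 0.000000), k4 = (0.000000, 0.000000); V <- V + (h/6)(k1 + 2k2 + 2k3 + k4): V^x = 2.0000, V^y = -2.0000
step 3: k1 = (0.000000, 0.000000), k2 = (0.000000, 0.000000), k3 = (0.000000, 0.000000), k4 = (0.000000, 0.000000); V <- V + (h/6)(k1 + 2k2 + 2k3 + k4): V^x = 2.0000, V^y = -2.0000


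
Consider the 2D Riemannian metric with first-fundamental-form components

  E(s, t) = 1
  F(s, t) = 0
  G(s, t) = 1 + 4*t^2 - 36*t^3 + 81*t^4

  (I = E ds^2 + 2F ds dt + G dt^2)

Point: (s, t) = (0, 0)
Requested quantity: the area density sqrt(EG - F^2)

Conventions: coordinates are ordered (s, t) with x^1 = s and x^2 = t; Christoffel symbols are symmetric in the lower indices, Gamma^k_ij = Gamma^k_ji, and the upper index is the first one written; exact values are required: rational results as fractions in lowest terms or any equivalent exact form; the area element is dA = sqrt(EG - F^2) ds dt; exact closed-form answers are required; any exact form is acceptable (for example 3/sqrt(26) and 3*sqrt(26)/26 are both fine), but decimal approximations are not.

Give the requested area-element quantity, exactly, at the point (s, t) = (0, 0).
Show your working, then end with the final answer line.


E = 1, F = 0, G = 1; EG - F^2 = 1

Answer: sqrt(EG - F^2) = 1


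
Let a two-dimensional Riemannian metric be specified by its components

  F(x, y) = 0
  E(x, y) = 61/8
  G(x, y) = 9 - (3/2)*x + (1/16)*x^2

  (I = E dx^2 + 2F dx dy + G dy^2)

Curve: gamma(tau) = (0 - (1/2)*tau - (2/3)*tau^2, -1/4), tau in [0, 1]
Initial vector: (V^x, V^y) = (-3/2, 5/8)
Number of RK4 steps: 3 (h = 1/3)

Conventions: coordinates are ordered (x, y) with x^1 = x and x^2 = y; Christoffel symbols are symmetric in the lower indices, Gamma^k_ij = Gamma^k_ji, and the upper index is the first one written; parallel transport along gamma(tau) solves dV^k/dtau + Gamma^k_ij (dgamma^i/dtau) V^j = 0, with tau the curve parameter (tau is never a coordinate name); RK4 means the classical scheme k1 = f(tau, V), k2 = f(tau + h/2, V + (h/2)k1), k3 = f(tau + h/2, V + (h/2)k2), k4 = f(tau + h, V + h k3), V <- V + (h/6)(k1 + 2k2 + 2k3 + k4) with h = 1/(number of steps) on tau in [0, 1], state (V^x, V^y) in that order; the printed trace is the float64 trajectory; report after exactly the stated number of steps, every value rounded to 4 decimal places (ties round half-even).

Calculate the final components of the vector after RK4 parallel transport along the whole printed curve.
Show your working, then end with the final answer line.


gamma'(tau) = (-1/2 - (4/3)*tau, 0); f(tau, V)^k = -Gamma^k_ij(gamma(tau)) gamma'^i(tau) V^j; h = 1/3; intermediate values shown to 6 dp
curve data and Christoffel symbols at the stage parameters:
  tau = 0.000000: gamma = (0.000000, -0.250000), gamma' = (-0.500000, 0.000000); Gamma_xxx = 0.000000, Gamma_xxy = 0.000000, Gamma_xyy = 0.098361, Gamma_yxx = 0.000000, Gamma_yxy = -0.083333, Gamma_yyy = 0.000000
  tau = 0.166667: gamma = (-0.101852, -0.250000), gamma' = (-0.722222, 0.000000); Gamma_xxx = 0.000000, Gamma_xxy = 0.000000, Gamma_xyy = 0.099196, Gamma_yxx = 0.000000, Gamma_yxy = -0.082632, Gamma_yyy = 0.000000
  tau = 0.333333: gamma = (-0.240741, -0.250000), gamma' = (-0.944444, 0.000000); Gamma_xxx = 0.000000, Gamma_xxy = 0.000000, Gamma_xyy = 0.100334, Gamma_yxx = 0.000000, Gamma_yxy = -0.081694, Gamma_yyy = 0.000000
  tau = 0.500000: gamma = (-0.416667, -0.250000), gamma' = (-1.166667, 0.000000); Gamma_xxx = 0.000000, Gamma_xxy = 0.000000, Gamma_xyy = 0.101776, Gamma_yxx = 0.000000, Gamma_yxy = -0.080537, Gamma_yyy = 0.000000
  tau = 0.666667: gamma = (-0.629630, -0.250000), gamma' = (-1.388889, 0.000000); Gamma_xxx = 0.000000, Gamma_xxy = 0.000000, Gamma_xyy = 0.103522, Gamma_yxx = 0.000000, Gamma_yxy = -0.079179, Gamma_yyy = 0.000000
  tau = 0.833333: gamma = (-0.879630, -0.250000), gamma' = (-1.611111, 0.000000); Gamma_xxx = 0.000000, Gamma_xxy = 0.000000, Gamma_xyy = 0.105571, Gamma_yxx = 0.000000, Gamma_yxy = -0.077642, Gamma_yyy = 0.000000
  tau = 1.000000: gamma = (-1.166667, -0.250000), gamma' = (-1.833333, 0.000000); Gamma_xxx = 0.000000, Gamma_xxy = 0.000000, Gamma_xyy = 0.107923, Gamma_yxx = 0.000000, Gamma_yxy = -0.075949, Gamma_yyy = 0.000000
step 0: V^x = -1.5000, V^y = 0.6250
step 1: k1 = (0.000000, -0.026042), k2 = (0.000000, -0.037040), k3 = (0.000000, -0.036931), k4 = (0.000000, -0.047273); V <- V + (h/6)(k1 + 2k2 + 2k3 + k4): V^x = -1.5000, V^y = 0.6127
step 2: k1 = (0.000000, -0.047274), k2 = (0.000000, -0.056830), k3 = (0.000000, -0.056680), k4 = (0.000000, -0.065302); V <- V + (h/6)(k1 + 2k2 + 2k3 + k4): V^x = -1.5000, V^y = 0.5938
step 3: k1 = (0.000000, -0.065305), k2 = (0.000000, -0.072922), k3 = (0.000000, -0.072763), k4 = (0.000000, -0.079310); V <- V + (h/6)(k1 + 2k2 + 2k3 + k4): V^x = -1.5000, V^y = 0.5696

Answer: V^x = -1.5000, V^y = 0.5696


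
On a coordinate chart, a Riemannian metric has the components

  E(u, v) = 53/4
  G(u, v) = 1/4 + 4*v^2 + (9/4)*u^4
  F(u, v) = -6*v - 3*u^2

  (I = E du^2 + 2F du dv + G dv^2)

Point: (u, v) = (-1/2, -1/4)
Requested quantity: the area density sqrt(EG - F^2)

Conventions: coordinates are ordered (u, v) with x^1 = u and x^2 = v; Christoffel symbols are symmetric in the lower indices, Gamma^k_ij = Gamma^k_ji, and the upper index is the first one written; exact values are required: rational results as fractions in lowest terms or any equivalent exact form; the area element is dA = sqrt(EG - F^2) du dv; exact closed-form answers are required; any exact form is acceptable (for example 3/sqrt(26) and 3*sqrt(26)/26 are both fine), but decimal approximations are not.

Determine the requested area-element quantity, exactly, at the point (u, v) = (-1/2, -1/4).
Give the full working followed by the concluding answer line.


E = 53/4, F = 3/4, G = 41/64; EG - F^2 = 2029/256

Answer: sqrt(EG - F^2) = sqrt(2029)/16


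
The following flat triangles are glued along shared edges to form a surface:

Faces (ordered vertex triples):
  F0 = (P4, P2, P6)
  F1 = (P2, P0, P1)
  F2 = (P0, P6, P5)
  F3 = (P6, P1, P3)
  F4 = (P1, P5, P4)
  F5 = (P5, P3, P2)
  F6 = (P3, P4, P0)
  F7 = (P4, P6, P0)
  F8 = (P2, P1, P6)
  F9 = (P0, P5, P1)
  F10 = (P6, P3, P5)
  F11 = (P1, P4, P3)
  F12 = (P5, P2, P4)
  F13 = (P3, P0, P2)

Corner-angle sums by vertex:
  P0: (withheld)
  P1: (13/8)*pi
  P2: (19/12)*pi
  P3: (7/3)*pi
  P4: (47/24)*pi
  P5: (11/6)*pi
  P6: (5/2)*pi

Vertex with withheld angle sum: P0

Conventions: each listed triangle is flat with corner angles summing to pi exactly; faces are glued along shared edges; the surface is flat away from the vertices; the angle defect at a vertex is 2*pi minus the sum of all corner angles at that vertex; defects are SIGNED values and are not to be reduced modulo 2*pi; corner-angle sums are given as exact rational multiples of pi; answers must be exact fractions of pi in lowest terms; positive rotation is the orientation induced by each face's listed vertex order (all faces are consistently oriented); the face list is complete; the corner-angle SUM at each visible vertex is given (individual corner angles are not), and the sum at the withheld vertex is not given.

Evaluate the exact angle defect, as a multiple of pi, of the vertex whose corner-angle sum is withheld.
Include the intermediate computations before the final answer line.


V = 7, E = 21, F = 14; chi = V - E + F = 0
Gauss-Bonnet: total defect = 2*pi*chi = 0; visible defects sum to pi/6

Answer: defect(P0) = -pi/6


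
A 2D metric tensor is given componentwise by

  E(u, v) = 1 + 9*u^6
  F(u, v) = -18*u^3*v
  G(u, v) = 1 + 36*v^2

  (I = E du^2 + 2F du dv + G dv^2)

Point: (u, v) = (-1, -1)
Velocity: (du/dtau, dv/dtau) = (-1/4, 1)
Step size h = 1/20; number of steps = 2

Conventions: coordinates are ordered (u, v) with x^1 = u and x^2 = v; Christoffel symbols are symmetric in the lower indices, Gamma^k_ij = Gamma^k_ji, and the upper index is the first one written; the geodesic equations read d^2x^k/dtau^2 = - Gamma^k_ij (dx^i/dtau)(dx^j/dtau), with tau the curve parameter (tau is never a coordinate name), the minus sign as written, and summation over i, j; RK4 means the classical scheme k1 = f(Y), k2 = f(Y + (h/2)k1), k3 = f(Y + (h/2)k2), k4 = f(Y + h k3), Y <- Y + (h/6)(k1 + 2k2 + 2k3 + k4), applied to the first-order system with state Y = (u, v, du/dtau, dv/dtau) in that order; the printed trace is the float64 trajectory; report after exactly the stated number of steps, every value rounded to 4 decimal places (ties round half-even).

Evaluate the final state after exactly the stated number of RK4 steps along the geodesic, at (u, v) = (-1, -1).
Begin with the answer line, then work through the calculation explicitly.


Answer: u = -1.0270, v = -0.8963, du/dtau = -0.2920, dv/dtau = 1.0763

f(Y) = (du/dtau, dv/dtau, -Gamma^u_ij Y'^i Y'^j, -Gamma^v_ij Y'^i Y'^j) with the Gammas evaluated at the stage position; h = 0.050000; intermediate values shown to 6 dp
step 0: u = -1.0000, v = -1.0000, du/dtau = -0.2500, dv/dtau = 1.0000
step 1:
  k1: at (u, v) = (-1.000000, -1.000000), (du/dtau, dv/dtau) = (-0.250000, 1.000000); Gamma_uuu = -0.586957, Gamma_uuv = 0.000000, Gamma_uvv = 0.391304, Gamma_vuu = 1.173913, Gamma_vuv = 0.000000, Gamma_vvv = -0.782609; k1 = (-0.250000, 1.000000, -0.354620, 0.709239)
  k2: at (u, v) = (-1.006250, -0.975000), (du/dtau, dv/dtau) = (-0.258865, 1.017731); Gamma_uuu = -0.625023, Gamma_uuv = 0.000000, Gamma_uvv = 0.411522, Gamma_vuu = 1.196226, Gamma_vuv = 0.000000, Gamma_vvv = -0.787608; k2 = (-0.258865, 1.017731, -0.384361, 0.735625)
  k3: at (u, v) = (-1.006472, -0.974557), (du/dtau, dv/dtau) = (-0.259609, 1.018391); Gamma_uuu = -0.625975, Gamma_uuv = 0.000000, Gamma_uvv = 0.411967, Gamma_vuu = 1.196712, Gamma_vuv = 0.000000, Gamma_vvv = -0.787581; k3 = (-0.259609, 1.018391, -0.385071, 0.736161)
  k4: at (u, v) = (-1.012980, -0.949080), (du/dtau, dv/dtau) = (-0.269254, 1.036808); Gamma_uuu = -0.667384, Gamma_uuv = 0.000000, Gamma_uvv = 0.433593, Gamma_vuu = 1.218725, Gamma_vuv = 0.000000, Gamma_vvv = -0.791794; k4 = (-0.269254, 1.036808, -0.417717, 0.762802)
  Y <- Y + (h/6)(k1 + 2k2 + 2k3 + k4): u = -1.0130, v = -0.9491, du/dtau = -0.2693, dv/dtau = 1.0368
step 2:
  k1: at (u, v) = (-1.012968, -0.949091), (du/dtau, dv/dtau) = (-0.269260, 1.036797); Gamma_uuu = -0.667344, Gamma_uuv = 0.000000, Gamma_uvv = 0.433577, Gamma_vuu = 1.218709, Gamma_vuv = 0.000000, Gamma_vvv = -0.791803; k1 = (-0.269260, 1.036797, -0.417690, 0.762789)
  k2: at (u, v) = (-1.019700, -0.923171), (du/dtau, dv/dtau) = (-0.279702, 1.055866); Gamma_uuu = -0.712141, Gamma_uuv = 0.000000, Gamma_uvv = 0.456594, Gamma_vuu = 1.240112, Gamma_vuv = 0.000000, Gamma_vvv = -0.795106; k2 = (-0.279702, 1.055866, -0.453322, 0.789409)
  k3: at (u, v) = (-1.019961, -0.922695), (du/dtau, dv/dtau) = (-0.280593, 1.056532); Gamma_uuu = -0.713328, Gamma_uuv = 0.000000, Gamma_uvv = 0.457121, Gamma_vuu = 1.240585, Gamma_vuv = 0.000000, Gamma_vvv = -0.795002; k3 = (-0.280593, 1.056532, -0.454103, 0.789755)
  k4: at (u, v) = (-1.026998, -0.896265), (du/dtau, dv/dtau) = (-0.291965, 1.076285); Gamma_uuu = -0.762059, Gamma_uuv = 0.000000, Gamma_uvv = 0.481680, Gamma_vuu = 1.261091, Gamma_vuv = 0.000000, Gamma_vvv = -0.797106; k4 = (-0.291965, 1.076285, -0.493012, 0.815858)
  Y <- Y + (h/6)(k1 + 2k2 + 2k3 + k4): u = -1.0270, v = -0.8963, du/dtau = -0.2920, dv/dtau = 1.0763


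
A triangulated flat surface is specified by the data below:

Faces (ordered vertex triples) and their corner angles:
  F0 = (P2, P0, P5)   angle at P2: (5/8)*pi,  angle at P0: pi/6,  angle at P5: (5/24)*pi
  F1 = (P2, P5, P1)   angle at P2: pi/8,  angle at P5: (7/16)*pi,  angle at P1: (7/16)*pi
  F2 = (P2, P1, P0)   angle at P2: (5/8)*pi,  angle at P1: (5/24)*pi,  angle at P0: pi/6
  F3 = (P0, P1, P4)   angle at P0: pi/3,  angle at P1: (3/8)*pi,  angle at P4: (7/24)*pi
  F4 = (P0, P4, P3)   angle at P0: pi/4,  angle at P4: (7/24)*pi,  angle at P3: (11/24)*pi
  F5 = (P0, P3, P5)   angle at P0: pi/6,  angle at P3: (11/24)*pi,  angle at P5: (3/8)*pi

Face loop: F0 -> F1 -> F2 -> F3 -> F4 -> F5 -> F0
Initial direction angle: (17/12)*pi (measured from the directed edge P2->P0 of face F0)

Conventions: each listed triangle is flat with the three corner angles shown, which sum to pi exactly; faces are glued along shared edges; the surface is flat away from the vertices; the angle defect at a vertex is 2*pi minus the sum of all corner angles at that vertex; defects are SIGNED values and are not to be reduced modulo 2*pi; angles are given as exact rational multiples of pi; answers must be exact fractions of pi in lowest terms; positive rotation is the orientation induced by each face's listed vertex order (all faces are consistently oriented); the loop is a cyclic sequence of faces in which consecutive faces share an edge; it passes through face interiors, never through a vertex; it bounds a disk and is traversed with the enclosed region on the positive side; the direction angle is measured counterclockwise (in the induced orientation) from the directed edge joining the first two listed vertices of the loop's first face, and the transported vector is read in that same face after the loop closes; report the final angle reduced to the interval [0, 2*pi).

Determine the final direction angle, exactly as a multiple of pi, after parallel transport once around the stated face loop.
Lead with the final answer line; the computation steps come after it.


Answer: final direction angle = (23/24)*pi

enclosed vertex P0: corner angles sum to (13/12)*pi, defect = 2*pi - (13/12)*pi = (11/12)*pi
enclosed vertex P2: corner angles sum to (11/8)*pi, defect = 2*pi - (11/8)*pi = (5/8)*pi
summing the enclosed defects onto the initial angle, mod 2*pi in the induced orientation:
final angle = (17/12)*pi + (37/24)*pi = (23/24)*pi (mod 2*pi)


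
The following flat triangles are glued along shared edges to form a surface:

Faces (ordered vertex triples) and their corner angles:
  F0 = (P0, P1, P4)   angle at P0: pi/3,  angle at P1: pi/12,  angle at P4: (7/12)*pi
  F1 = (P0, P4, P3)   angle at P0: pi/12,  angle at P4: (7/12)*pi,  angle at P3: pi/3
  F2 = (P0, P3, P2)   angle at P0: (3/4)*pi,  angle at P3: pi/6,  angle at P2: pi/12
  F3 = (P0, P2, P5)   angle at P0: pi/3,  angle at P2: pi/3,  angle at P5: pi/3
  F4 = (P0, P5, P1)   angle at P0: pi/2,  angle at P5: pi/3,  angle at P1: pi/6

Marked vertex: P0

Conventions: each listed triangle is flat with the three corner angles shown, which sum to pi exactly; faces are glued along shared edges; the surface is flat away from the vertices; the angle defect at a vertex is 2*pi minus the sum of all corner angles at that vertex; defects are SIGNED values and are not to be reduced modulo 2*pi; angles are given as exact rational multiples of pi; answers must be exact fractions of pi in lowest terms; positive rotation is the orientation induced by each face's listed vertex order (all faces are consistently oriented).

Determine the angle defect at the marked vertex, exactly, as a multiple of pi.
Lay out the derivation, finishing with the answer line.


Sum of corner angles at P0: 2*pi
defect = 2*pi - 2*pi

Answer: defect(P0) = 0


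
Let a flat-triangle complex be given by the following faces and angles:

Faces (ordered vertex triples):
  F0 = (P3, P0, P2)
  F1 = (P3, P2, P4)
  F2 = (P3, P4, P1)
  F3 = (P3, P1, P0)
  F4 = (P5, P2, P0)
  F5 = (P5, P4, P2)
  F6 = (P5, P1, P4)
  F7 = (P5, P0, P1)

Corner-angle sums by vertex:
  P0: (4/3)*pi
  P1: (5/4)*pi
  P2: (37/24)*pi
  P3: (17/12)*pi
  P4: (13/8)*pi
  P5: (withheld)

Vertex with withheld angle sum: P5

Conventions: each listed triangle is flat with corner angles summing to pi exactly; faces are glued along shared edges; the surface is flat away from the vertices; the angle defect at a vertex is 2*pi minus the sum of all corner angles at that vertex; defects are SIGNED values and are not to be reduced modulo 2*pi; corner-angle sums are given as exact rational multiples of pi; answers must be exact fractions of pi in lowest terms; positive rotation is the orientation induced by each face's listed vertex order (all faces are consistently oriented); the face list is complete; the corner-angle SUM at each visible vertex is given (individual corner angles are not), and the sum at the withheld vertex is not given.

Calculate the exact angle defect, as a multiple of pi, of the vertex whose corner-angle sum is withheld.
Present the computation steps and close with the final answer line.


V = 6, E = 12, F = 8; chi = V - E + F = 2
Gauss-Bonnet: total defect = 2*pi*chi = 4*pi; visible defects sum to (17/6)*pi

Answer: defect(P5) = (7/6)*pi


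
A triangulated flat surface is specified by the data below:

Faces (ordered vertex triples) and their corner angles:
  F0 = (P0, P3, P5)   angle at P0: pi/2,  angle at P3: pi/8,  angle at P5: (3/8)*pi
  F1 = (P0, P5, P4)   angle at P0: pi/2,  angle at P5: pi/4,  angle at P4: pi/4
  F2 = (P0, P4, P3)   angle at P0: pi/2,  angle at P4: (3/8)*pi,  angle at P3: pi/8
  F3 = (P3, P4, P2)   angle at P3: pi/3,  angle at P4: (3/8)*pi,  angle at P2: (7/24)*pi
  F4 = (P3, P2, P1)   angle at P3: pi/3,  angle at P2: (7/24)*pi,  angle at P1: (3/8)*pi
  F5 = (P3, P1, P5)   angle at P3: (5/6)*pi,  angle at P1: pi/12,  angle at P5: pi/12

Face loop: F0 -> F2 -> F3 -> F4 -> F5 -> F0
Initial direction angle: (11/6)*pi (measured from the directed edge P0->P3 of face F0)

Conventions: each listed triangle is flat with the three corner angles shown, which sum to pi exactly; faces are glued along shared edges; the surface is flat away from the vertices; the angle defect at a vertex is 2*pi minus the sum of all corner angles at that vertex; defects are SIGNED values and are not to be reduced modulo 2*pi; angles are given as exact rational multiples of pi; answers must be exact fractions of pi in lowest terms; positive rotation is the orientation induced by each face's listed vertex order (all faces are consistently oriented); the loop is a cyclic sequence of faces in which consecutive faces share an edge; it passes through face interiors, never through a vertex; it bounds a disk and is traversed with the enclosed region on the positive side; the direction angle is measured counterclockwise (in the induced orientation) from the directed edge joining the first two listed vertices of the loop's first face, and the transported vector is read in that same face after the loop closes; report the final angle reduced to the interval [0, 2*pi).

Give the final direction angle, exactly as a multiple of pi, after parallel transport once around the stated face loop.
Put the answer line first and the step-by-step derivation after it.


Answer: final direction angle = pi/12

enclosed vertex P3: corner angles sum to (7/4)*pi, defect = 2*pi - (7/4)*pi = pi/4
adding the enclosed defects to the starting angle (mod 2*pi, induced orientation) gives the holonomy
final angle = (11/6)*pi + pi/4 = pi/12 (mod 2*pi)


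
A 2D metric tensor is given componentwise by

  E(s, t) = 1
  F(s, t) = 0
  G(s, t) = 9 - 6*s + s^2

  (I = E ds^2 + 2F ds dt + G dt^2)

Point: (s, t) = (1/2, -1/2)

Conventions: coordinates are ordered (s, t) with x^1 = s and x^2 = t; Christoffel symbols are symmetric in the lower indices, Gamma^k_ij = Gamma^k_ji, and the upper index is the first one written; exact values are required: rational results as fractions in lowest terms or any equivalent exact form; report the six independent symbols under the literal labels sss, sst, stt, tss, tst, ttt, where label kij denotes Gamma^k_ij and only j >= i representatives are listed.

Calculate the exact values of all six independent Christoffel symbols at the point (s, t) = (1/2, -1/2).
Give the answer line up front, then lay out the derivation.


Answer: Gamma_sss = 0, Gamma_sst = 0, Gamma_stt = 5/2, Gamma_tss = 0, Gamma_tst = -2/5, Gamma_ttt = 0

E = 1, F = 0, G = 25/4 at the point
E_s = 0, E_t = 0, F_s = 0, F_t = 0, G_s = -5, G_t = 0
EG - F^2 = 25/4;  g^inv = (4/25) * [[25/4, 0], [0, 1]]
first-kind symbols [ij,l] = (1/2)(d_i g_jl + d_j g_il - d_l g_ij): [ss,s] = E_s/2 = 0, [ss,t] = F_s - E_t/2 = 0, [st,s] = E_t/2 = 0, [st,t] = G_s/2 = -5/2, [tt,s] = F_t - G_s/2 = 5/2, [tt,t] = G_t/2 = 0
Gamma^s_ij = (G*[ij,s] - F*[ij,t])/(EG - F^2), Gamma^t_ij = (E*[ij,t] - F*[ij,s])/(EG - F^2)


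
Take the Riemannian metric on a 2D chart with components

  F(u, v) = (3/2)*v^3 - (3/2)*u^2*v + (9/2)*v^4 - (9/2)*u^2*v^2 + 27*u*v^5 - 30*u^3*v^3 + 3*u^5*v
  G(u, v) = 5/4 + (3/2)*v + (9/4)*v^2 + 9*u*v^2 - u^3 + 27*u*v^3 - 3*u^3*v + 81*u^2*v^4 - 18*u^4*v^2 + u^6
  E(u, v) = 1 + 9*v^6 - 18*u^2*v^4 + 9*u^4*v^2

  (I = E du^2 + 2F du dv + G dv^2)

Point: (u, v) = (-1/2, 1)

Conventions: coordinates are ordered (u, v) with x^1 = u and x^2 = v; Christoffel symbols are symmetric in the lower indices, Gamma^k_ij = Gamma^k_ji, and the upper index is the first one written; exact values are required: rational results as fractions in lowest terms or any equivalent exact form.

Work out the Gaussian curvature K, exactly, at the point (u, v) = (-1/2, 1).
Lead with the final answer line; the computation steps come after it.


Answer: K = -52992/80143

E = 97/16, F = -171/32, G = 425/64, EG - F^2 = 749/64 at the point
E_u = 27/2, E_v = 297/8, F_u = 183/16, F_v = -1167/32, G_u = -627/16, G_v = 285/8
E_vv = 1737/8, F_uv = 1263/16, G_uu = 975/8
Evaluate Brioschi's two determinant matrices M1, M2 and divide by (EG - F^2)^2.
M1 = [[-E_vv/2 + F_uv - G_uu/2, E_u/2, F_u - E_v/2], [F_v - G_u/2, E, F], [G_v/2, F, G]] = [[-1449/16, 27/4, -57/8], [-135/8, 97/16, -171/32], [285/16, -171/32, 425/64]]; det M1 = -838701/1024
M2 = [[0, E_v/2, G_u/2], [E_v/2, E, F], [G_u/2, F, G]] = [[0, 297/16, -627/32], [297/16, 97/16, -171/32], [-627/32, -171/32, 425/64]]; det M2 = -745965/1024
det M1 - det M2 = -1449/16; K = -1449/16 / (749/64)^2 = -52992/80143


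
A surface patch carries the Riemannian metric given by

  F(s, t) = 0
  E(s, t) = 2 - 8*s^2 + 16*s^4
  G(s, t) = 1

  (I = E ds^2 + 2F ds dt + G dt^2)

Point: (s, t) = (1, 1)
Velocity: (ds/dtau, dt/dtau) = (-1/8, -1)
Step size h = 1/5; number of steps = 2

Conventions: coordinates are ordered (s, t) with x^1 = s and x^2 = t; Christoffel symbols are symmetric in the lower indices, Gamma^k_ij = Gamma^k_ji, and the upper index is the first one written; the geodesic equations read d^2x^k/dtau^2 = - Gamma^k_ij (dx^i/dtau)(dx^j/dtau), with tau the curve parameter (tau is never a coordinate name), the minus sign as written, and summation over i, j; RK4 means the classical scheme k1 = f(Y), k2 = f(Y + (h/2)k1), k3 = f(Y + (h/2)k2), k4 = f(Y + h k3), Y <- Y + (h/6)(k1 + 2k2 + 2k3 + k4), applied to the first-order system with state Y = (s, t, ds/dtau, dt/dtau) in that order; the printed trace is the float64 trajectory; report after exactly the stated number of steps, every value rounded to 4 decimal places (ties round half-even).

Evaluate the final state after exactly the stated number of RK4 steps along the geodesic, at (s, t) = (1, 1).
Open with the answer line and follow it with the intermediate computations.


Answer: s = 0.9467, t = 0.6000, ds/dtau = -0.1426, dt/dtau = -1.0000

f(Y) = (ds/dtau, dt/dtau, -Gamma^s_ij Y'^i Y'^j, -Gamma^t_ij Y'^i Y'^j) with the Gammas evaluated at the stage position; h = 0.200000; intermediate values shown to 6 dp
step 0: s = 1.0000, t = 1.0000, ds/dtau = -0.1250, dt/dtau = -1.0000
step 1:
  k1: at (s, t) = (1.000000, 1.000000), (ds/dtau, dt/dtau) = (-0.125000, -1.000000); Gamma_sss = 2.400000, Gamma_sst = 0.000000, Gamma_stt = 0.000000, Gamma_tss = 0.000000, Gamma_tst = 0.000000, Gamma_ttt = 0.000000; k1 = (-0.125000, -1.000000, -0.037500, 0.000000)
  k2: at (s, t) = (0.987500, 0.900000), (ds/dtau, dt/dtau) = (-0.128750, -1.000000); Gamma_sss = 2.434231, Gamma_sst = 0.000000, Gamma_stt = 0.000000, Gamma_tss = 0.000000, Gamma_tst = 0.000000, Gamma_ttt = 0.000000; k2 = (-0.128750, -1.000000, -0.040351, 0.000000)
  k3: at (s, t) = (0.987125, 0.900000), (ds/dtau, dt/dtau) = (-0.129035, -1.000000); Gamma_sss = 2.435265, Gamma_sst = 0.000000, Gamma_stt = 0.000000, Gamma_tss = 0.000000, Gamma_tst = 0.000000, Gamma_ttt = 0.000000; k3 = (-0.129035, -1.000000, -0.040547, 0.000000)
  k4: at (s, t) = (0.974193, 0.800000), (ds/dtau, dt/dtau) = (-0.133109, -1.000000); Gamma_sss = 2.471132, Gamma_sst = 0.000000, Gamma_stt = 0.000000, Gamma_tss = 0.000000, Gamma_tst = 0.000000, Gamma_ttt = 0.000000; k4 = (-0.133109, -1.000000, -0.043784, 0.000000)
  Y <- Y + (h/6)(k1 + 2k2 + 2k3 + k4): s = 0.9742, t = 0.8000, ds/dtau = -0.1331, dt/dtau = -1.0000
step 2:
  k1: at (s, t) = (0.974211, 0.800000), (ds/dtau, dt/dtau) = (-0.133103, -1.000000); Gamma_sss = 2.471083, Gamma_sst = 0.000000, Gamma_stt = 0.000000, Gamma_tss = 0.000000, Gamma_tst = 0.000000, Gamma_ttt = 0.000000; k1 = (-0.133103, -1.000000, -0.043779, 0.000000)
  k2: at (s, t) = (0.960900, 0.700000), (ds/dtau, dt/dtau) = (-0.137481, -1.000000); Gamma_sss = 2.508381, Gamma_sst = 0.000000, Gamma_stt = 0.000000, Gamma_tss = 0.000000, Gamma_tst = 0.000000, Gamma_ttt = 0.000000; k2 = (-0.137481, -1.000000, -0.047411, 0.000000)
  k3: at (s, t) = (0.960463, 0.700000), (ds/dtau, dt/dtau) = (-0.137844, -1.000000); Gamma_sss = 2.509613, Gamma_sst = 0.000000, Gamma_stt = 0.000000, Gamma_tss = 0.000000, Gamma_tst = 0.000000, Gamma_ttt = 0.000000; k3 = (-0.137844, -1.000000, -0.047685, 0.000000)
  k4: at (s, t) = (0.946642, 0.600000), (ds/dtau, dt/dtau) = (-0.142640, -1.000000); Gamma_sss = 2.548640, Gamma_sst = 0.000000, Gamma_stt = 0.000000, Gamma_tss = 0.000000, Gamma_tst = 0.000000, Gamma_ttt = 0.000000; k4 = (-0.142640, -1.000000, -0.051855, 0.000000)
  Y <- Y + (h/6)(k1 + 2k2 + 2k3 + k4): s = 0.9467, t = 0.6000, ds/dtau = -0.1426, dt/dtau = -1.0000


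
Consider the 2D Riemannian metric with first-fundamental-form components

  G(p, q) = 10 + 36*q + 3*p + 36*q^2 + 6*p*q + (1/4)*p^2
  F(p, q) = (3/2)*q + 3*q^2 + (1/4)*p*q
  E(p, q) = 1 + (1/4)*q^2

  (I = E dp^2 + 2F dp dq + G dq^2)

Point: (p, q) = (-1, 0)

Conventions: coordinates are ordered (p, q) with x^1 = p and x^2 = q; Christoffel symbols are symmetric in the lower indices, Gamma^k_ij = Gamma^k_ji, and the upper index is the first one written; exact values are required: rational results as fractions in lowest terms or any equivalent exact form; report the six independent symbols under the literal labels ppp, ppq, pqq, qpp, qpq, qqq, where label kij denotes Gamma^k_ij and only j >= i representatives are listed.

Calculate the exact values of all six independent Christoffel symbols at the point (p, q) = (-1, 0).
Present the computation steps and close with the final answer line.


E = 1, F = 0, G = 29/4 at the point
E_p = 0, E_q = 0, F_p = 0, F_q = 5/4, G_p = 5/2, G_q = 30
EG - F^2 = 29/4;  g^inv = (4/29) * [[29/4, 0], [0, 1]]
first-kind symbols [ij,l] = (1/2)(d_i g_jl + d_j g_il - d_l g_ij): [pp,p] = E_p/2 = 0, [pp,q] = F_p - E_q/2 = 0, [pq,p] = E_q/2 = 0, [pq,q] = G_p/2 = 5/4, [qq,p] = F_q - G_p/2 = 0, [qq,q] = G_q/2 = 15
Gamma^p_ij = (G*[ij,p] - F*[ij,q])/(EG - F^2), Gamma^q_ij = (E*[ij,q] - F*[ij,p])/(EG - F^2)

Answer: Gamma_ppp = 0, Gamma_ppq = 0, Gamma_pqq = 0, Gamma_qpp = 0, Gamma_qpq = 5/29, Gamma_qqq = 60/29


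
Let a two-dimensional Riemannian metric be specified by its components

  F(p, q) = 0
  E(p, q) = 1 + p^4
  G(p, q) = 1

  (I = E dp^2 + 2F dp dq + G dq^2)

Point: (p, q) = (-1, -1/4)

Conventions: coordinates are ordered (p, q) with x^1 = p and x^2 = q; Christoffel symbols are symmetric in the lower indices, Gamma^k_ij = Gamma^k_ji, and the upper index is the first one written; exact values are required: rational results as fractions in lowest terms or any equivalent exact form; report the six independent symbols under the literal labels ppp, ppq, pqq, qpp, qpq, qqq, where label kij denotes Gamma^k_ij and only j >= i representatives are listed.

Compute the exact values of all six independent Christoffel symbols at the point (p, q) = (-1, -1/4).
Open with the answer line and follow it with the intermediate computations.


Answer: Gamma_ppp = -1, Gamma_ppq = 0, Gamma_pqq = 0, Gamma_qpp = 0, Gamma_qpq = 0, Gamma_qqq = 0

E = 2, F = 0, G = 1 at the point
E_p = -4, E_q = 0, F_p = 0, F_q = 0, G_p = 0, G_q = 0
EG - F^2 = 2;  g^inv = (1/2) * [[1, 0], [0, 2]]
first-kind symbols [ij,l] = (1/2)(d_i g_jl + d_j g_il - d_l g_ij): [pp,p] = E_p/2 = -2, [pp,q] = F_p - E_q/2 = 0, [pq,p] = E_q/2 = 0, [pq,q] = G_p/2 = 0, [qq,p] = F_q - G_p/2 = 0, [qq,q] = G_q/2 = 0
Gamma^p_ij = (G*[ij,p] - F*[ij,q])/(EG - F^2), Gamma^q_ij = (E*[ij,q] - F*[ij,p])/(EG - F^2)


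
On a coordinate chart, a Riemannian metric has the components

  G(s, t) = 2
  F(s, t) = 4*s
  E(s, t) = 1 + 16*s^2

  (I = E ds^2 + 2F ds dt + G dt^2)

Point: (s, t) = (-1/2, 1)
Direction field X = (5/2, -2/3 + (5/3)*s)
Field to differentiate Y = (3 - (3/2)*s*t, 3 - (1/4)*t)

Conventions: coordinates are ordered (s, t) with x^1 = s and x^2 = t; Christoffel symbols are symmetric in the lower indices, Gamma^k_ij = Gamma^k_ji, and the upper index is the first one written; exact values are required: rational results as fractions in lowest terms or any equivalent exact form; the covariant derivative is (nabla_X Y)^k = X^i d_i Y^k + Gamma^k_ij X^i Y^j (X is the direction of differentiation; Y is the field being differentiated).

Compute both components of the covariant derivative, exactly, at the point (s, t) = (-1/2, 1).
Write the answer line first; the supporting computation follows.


Answer: (nabla_X Y)^s = -139/8, (nabla_X Y)^t = 53/8

E = 5, F = -2, G = 2 at the point
E_s = -16, E_t = 0, F_s = 4, F_t = 0, G_s = 0, G_t = 0
EG - F^2 = 6;  g^inv = (1/6) * [[2, 2], [2, 5]]
first-kind symbols [ij,l] = (1/2)(d_i g_jl + d_j g_il - d_l g_ij): [ss,s] = E_s/2 = -8, [ss,t] = F_s - E_t/2 = 4, [st,s] = E_t/2 = 0, [st,t] = G_s/2 = 0, [tt,s] = F_t - G_s/2 = 0, [tt,t] = G_t/2 = 0
Gamma^s_ij = (G*[ij,s] - F*[ij,t])/(EG - F^2), Gamma^t_ij = (E*[ij,t] - F*[ij,s])/(EG - F^2)
Gamma_sss = -4/3, Gamma_sst = 0, Gamma_stt = 0, Gamma_tss = 2/3, Gamma_tst = 0, Gamma_ttt = 0
X = (5/2, -3/2), Y = (15/4, 11/4) at the point
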